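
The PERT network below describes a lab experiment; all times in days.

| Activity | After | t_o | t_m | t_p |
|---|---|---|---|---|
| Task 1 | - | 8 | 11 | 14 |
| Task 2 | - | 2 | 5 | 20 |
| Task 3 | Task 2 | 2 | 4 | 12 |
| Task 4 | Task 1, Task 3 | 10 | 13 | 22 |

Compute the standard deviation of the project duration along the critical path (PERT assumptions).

te_Task 1 = (8 + 4·11 + 14)/6 = 66/6 = 11; σ²_Task 1 = ((14−8)/6)² = 1.000
te_Task 2 = (2 + 4·5 + 20)/6 = 42/6 = 7; σ²_Task 2 = ((20−2)/6)² = 9.000
te_Task 3 = (2 + 4·4 + 12)/6 = 30/6 = 5; σ²_Task 3 = ((12−2)/6)² = 2.778
te_Task 4 = (10 + 4·13 + 22)/6 = 84/6 = 14; σ²_Task 4 = ((22−10)/6)² = 4.000

Forward pass:
ES_Task 1 = 0; EF_Task 1 = 11
ES_Task 2 = 0; EF_Task 2 = 7
ES_Task 3 = 7; EF_Task 3 = 7+5 = 12
ES_Task 4 = max(EF_Task 1=11, EF_Task 3=12) = 12; EF_Task 4 = 12+14 = 26
Expected project duration μ = 26 days. Critical path: Task 2 → Task 3 → Task 4.

Variance along critical path = 9.000 + 2.778 + 4.000 = 15.778
σ = √15.778 = 3.972 days

3.97 days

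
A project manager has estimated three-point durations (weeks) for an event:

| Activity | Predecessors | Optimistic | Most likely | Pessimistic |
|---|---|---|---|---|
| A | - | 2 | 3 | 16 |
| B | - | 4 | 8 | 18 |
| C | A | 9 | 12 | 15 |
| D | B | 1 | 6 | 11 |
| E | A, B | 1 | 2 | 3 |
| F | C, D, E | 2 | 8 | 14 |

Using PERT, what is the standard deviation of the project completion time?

te_A = (2 + 4·3 + 16)/6 = 30/6 = 5; σ²_A = ((16−2)/6)² = 5.444
te_B = (4 + 4·8 + 18)/6 = 54/6 = 9; σ²_B = ((18−4)/6)² = 5.444
te_C = (9 + 4·12 + 15)/6 = 72/6 = 12; σ²_C = ((15−9)/6)² = 1.000
te_D = (1 + 4·6 + 11)/6 = 36/6 = 6; σ²_D = ((11−1)/6)² = 2.778
te_E = (1 + 4·2 + 3)/6 = 12/6 = 2; σ²_E = ((3−1)/6)² = 0.111
te_F = (2 + 4·8 + 14)/6 = 48/6 = 8; σ²_F = ((14−2)/6)² = 4.000

Forward pass:
ES_A = 0; EF_A = 5
ES_B = 0; EF_B = 9
ES_C = 5; EF_C = 5+12 = 17
ES_D = 9; EF_D = 9+6 = 15
ES_E = max(EF_A=5, EF_B=9) = 9; EF_E = 9+2 = 11
ES_F = max(EF_C=17, EF_D=15, EF_E=11) = 17; EF_F = 17+8 = 25
Expected project duration μ = 25 weeks. Critical path: A → C → F.

Variance along critical path = 5.444 + 1.000 + 4.000 = 10.444
σ = √10.444 = 3.232 weeks

3.23 weeks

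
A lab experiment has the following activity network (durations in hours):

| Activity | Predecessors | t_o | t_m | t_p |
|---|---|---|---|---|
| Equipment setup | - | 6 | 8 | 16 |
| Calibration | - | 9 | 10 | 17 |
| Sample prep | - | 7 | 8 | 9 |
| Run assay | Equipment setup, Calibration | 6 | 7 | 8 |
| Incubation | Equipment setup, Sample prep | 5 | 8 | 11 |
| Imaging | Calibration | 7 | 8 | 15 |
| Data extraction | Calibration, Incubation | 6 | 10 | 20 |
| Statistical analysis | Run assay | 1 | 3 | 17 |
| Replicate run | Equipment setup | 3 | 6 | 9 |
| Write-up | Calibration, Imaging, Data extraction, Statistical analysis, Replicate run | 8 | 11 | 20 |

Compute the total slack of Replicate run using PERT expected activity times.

13 hours

te_Equipment setup = (6 + 4·8 + 16)/6 = 54/6 = 9
te_Calibration = (9 + 4·10 + 17)/6 = 66/6 = 11
te_Sample prep = (7 + 4·8 + 9)/6 = 48/6 = 8
te_Run assay = (6 + 4·7 + 8)/6 = 42/6 = 7
te_Incubation = (5 + 4·8 + 11)/6 = 48/6 = 8
te_Imaging = (7 + 4·8 + 15)/6 = 54/6 = 9
te_Data extraction = (6 + 4·10 + 20)/6 = 66/6 = 11
te_Statistical analysis = (1 + 4·3 + 17)/6 = 30/6 = 5
te_Replicate run = (3 + 4·6 + 9)/6 = 36/6 = 6
te_Write-up = (8 + 4·11 + 20)/6 = 72/6 = 12

Forward pass:
ES_Equipment setup = 0; EF_Equipment setup = 9
ES_Calibration = 0; EF_Calibration = 11
ES_Sample prep = 0; EF_Sample prep = 8
ES_Run assay = max(EF_Equipment setup=9, EF_Calibration=11) = 11; EF_Run assay = 11+7 = 18
ES_Incubation = max(EF_Equipment setup=9, EF_Sample prep=8) = 9; EF_Incubation = 9+8 = 17
ES_Imaging = 11; EF_Imaging = 11+9 = 20
ES_Data extraction = max(EF_Calibration=11, EF_Incubation=17) = 17; EF_Data extraction = 17+11 = 28
ES_Statistical analysis = 18; EF_Statistical analysis = 18+5 = 23
ES_Replicate run = 9; EF_Replicate run = 9+6 = 15
ES_Write-up = max(EF_Calibration=11, EF_Imaging=20, EF_Data extraction=28, EF_Statistical analysis=23, EF_Replicate run=15) = 28; EF_Write-up = 28+12 = 40
Expected project duration μ = 40 hours. Critical path: Equipment setup → Incubation → Data extraction → Write-up.

Backward pass:
LF_Write-up = 40; LS_Write-up = 40−12 = 28
LF_Replicate run = LS_Write-up = 28; LS_Replicate run = 28−6 = 22
LF_Statistical analysis = LS_Write-up = 28; LS_Statistical analysis = 28−5 = 23
LF_Data extraction = LS_Write-up = 28; LS_Data extraction = 28−11 = 17
LF_Imaging = LS_Write-up = 28; LS_Imaging = 28−9 = 19
LF_Incubation = LS_Data extraction = 17; LS_Incubation = 17−8 = 9
LF_Run assay = LS_Statistical analysis = 23; LS_Run assay = 23−7 = 16
LF_Sample prep = LS_Incubation = 9; LS_Sample prep = 9−8 = 1
LF_Calibration = min(LS_Run assay=16, LS_Imaging=19, LS_Data extraction=17, LS_Write-up=28) = 16; LS_Calibration = 16−11 = 5
LF_Equipment setup = min(LS_Run assay=16, LS_Incubation=9, LS_Replicate run=22) = 9; LS_Equipment setup = 9−9 = 0
Slack_Replicate run = LS_Replicate run − ES_Replicate run = 22 − 9 = 13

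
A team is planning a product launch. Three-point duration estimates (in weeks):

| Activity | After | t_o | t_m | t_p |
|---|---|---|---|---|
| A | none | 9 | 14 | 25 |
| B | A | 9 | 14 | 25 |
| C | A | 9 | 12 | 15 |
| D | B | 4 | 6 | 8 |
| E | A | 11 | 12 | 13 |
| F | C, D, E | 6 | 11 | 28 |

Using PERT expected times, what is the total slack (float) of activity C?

te_A = (9 + 4·14 + 25)/6 = 90/6 = 15
te_B = (9 + 4·14 + 25)/6 = 90/6 = 15
te_C = (9 + 4·12 + 15)/6 = 72/6 = 12
te_D = (4 + 4·6 + 8)/6 = 36/6 = 6
te_E = (11 + 4·12 + 13)/6 = 72/6 = 12
te_F = (6 + 4·11 + 28)/6 = 78/6 = 13

Forward pass:
ES_A = 0; EF_A = 15
ES_B = 15; EF_B = 15+15 = 30
ES_C = 15; EF_C = 15+12 = 27
ES_D = 30; EF_D = 30+6 = 36
ES_E = 15; EF_E = 15+12 = 27
ES_F = max(EF_C=27, EF_D=36, EF_E=27) = 36; EF_F = 36+13 = 49
Expected project duration μ = 49 weeks. Critical path: A → B → D → F.

Backward pass:
LF_F = 49; LS_F = 49−13 = 36
LF_E = LS_F = 36; LS_E = 36−12 = 24
LF_D = LS_F = 36; LS_D = 36−6 = 30
LF_C = LS_F = 36; LS_C = 36−12 = 24
LF_B = LS_D = 30; LS_B = 30−15 = 15
LF_A = min(LS_B=15, LS_C=24, LS_E=24) = 15; LS_A = 15−15 = 0
Slack_C = LS_C − ES_C = 24 − 15 = 9

9 weeks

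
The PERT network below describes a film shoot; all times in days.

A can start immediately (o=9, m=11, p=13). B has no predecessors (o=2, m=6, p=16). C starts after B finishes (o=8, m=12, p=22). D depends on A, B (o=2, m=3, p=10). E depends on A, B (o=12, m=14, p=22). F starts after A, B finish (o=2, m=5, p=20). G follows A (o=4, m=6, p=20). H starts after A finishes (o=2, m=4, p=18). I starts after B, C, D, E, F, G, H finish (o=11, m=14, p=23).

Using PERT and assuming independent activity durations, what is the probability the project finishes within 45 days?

0.932

te_A = (9 + 4·11 + 13)/6 = 66/6 = 11; σ²_A = ((13−9)/6)² = 0.444
te_B = (2 + 4·6 + 16)/6 = 42/6 = 7; σ²_B = ((16−2)/6)² = 5.444
te_C = (8 + 4·12 + 22)/6 = 78/6 = 13; σ²_C = ((22−8)/6)² = 5.444
te_D = (2 + 4·3 + 10)/6 = 24/6 = 4; σ²_D = ((10−2)/6)² = 1.778
te_E = (12 + 4·14 + 22)/6 = 90/6 = 15; σ²_E = ((22−12)/6)² = 2.778
te_F = (2 + 4·5 + 20)/6 = 42/6 = 7; σ²_F = ((20−2)/6)² = 9.000
te_G = (4 + 4·6 + 20)/6 = 48/6 = 8; σ²_G = ((20−4)/6)² = 7.111
te_H = (2 + 4·4 + 18)/6 = 36/6 = 6; σ²_H = ((18−2)/6)² = 7.111
te_I = (11 + 4·14 + 23)/6 = 90/6 = 15; σ²_I = ((23−11)/6)² = 4.000

Forward pass:
ES_A = 0; EF_A = 11
ES_B = 0; EF_B = 7
ES_C = 7; EF_C = 7+13 = 20
ES_D = max(EF_A=11, EF_B=7) = 11; EF_D = 11+4 = 15
ES_E = max(EF_A=11, EF_B=7) = 11; EF_E = 11+15 = 26
ES_F = max(EF_A=11, EF_B=7) = 11; EF_F = 11+7 = 18
ES_G = 11; EF_G = 11+8 = 19
ES_H = 11; EF_H = 11+6 = 17
ES_I = max(EF_B=7, EF_C=20, EF_D=15, EF_E=26, EF_F=18, EF_G=19, EF_H=17) = 26; EF_I = 26+15 = 41
Expected project duration μ = 41 days. Critical path: A → E → I.

Variance along critical path = 0.444 + 2.778 + 4.000 = 7.222; σ = √7.222 = 2.687 days.
Z = (45 − 41) / 2.687 = 1.488
P(T ≤ 45) = Φ(1.488) ≈ 0.932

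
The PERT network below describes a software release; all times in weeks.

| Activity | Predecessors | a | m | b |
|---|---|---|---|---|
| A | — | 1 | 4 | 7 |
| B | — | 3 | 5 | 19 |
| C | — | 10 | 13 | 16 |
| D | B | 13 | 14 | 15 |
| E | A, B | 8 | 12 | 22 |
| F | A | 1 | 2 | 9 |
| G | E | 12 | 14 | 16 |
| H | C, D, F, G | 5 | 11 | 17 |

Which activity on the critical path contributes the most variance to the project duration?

te_A = (1 + 4·4 + 7)/6 = 24/6 = 4; σ²_A = ((7−1)/6)² = 1.000
te_B = (3 + 4·5 + 19)/6 = 42/6 = 7; σ²_B = ((19−3)/6)² = 7.111
te_C = (10 + 4·13 + 16)/6 = 78/6 = 13; σ²_C = ((16−10)/6)² = 1.000
te_D = (13 + 4·14 + 15)/6 = 84/6 = 14; σ²_D = ((15−13)/6)² = 0.111
te_E = (8 + 4·12 + 22)/6 = 78/6 = 13; σ²_E = ((22−8)/6)² = 5.444
te_F = (1 + 4·2 + 9)/6 = 18/6 = 3; σ²_F = ((9−1)/6)² = 1.778
te_G = (12 + 4·14 + 16)/6 = 84/6 = 14; σ²_G = ((16−12)/6)² = 0.444
te_H = (5 + 4·11 + 17)/6 = 66/6 = 11; σ²_H = ((17−5)/6)² = 4.000

Forward pass:
ES_A = 0; EF_A = 4
ES_B = 0; EF_B = 7
ES_C = 0; EF_C = 13
ES_D = 7; EF_D = 7+14 = 21
ES_E = max(EF_A=4, EF_B=7) = 7; EF_E = 7+13 = 20
ES_F = 4; EF_F = 4+3 = 7
ES_G = 20; EF_G = 20+14 = 34
ES_H = max(EF_C=13, EF_D=21, EF_F=7, EF_G=34) = 34; EF_H = 34+11 = 45
Expected project duration μ = 45 weeks. Critical path: B → E → G → H.

Variances on critical path: σ²_B=7.111, σ²_E=5.444, σ²_G=0.444, σ²_H=4.000.
Largest is σ²_B = 7.111.

B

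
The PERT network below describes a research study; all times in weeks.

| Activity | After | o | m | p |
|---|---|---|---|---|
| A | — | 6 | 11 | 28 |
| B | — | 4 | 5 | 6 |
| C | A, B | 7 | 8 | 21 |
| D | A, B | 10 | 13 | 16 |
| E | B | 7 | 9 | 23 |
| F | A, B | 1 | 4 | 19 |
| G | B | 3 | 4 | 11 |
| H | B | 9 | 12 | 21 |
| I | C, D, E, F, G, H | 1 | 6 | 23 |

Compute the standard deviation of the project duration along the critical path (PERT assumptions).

te_A = (6 + 4·11 + 28)/6 = 78/6 = 13; σ²_A = ((28−6)/6)² = 13.444
te_B = (4 + 4·5 + 6)/6 = 30/6 = 5; σ²_B = ((6−4)/6)² = 0.111
te_C = (7 + 4·8 + 21)/6 = 60/6 = 10; σ²_C = ((21−7)/6)² = 5.444
te_D = (10 + 4·13 + 16)/6 = 78/6 = 13; σ²_D = ((16−10)/6)² = 1.000
te_E = (7 + 4·9 + 23)/6 = 66/6 = 11; σ²_E = ((23−7)/6)² = 7.111
te_F = (1 + 4·4 + 19)/6 = 36/6 = 6; σ²_F = ((19−1)/6)² = 9.000
te_G = (3 + 4·4 + 11)/6 = 30/6 = 5; σ²_G = ((11−3)/6)² = 1.778
te_H = (9 + 4·12 + 21)/6 = 78/6 = 13; σ²_H = ((21−9)/6)² = 4.000
te_I = (1 + 4·6 + 23)/6 = 48/6 = 8; σ²_I = ((23−1)/6)² = 13.444

Forward pass:
ES_A = 0; EF_A = 13
ES_B = 0; EF_B = 5
ES_C = max(EF_A=13, EF_B=5) = 13; EF_C = 13+10 = 23
ES_D = max(EF_A=13, EF_B=5) = 13; EF_D = 13+13 = 26
ES_E = 5; EF_E = 5+11 = 16
ES_F = max(EF_A=13, EF_B=5) = 13; EF_F = 13+6 = 19
ES_G = 5; EF_G = 5+5 = 10
ES_H = 5; EF_H = 5+13 = 18
ES_I = max(EF_C=23, EF_D=26, EF_E=16, EF_F=19, EF_G=10, EF_H=18) = 26; EF_I = 26+8 = 34
Expected project duration μ = 34 weeks. Critical path: A → D → I.

Variance along critical path = 13.444 + 1.000 + 13.444 = 27.889
σ = √27.889 = 5.281 weeks

5.28 weeks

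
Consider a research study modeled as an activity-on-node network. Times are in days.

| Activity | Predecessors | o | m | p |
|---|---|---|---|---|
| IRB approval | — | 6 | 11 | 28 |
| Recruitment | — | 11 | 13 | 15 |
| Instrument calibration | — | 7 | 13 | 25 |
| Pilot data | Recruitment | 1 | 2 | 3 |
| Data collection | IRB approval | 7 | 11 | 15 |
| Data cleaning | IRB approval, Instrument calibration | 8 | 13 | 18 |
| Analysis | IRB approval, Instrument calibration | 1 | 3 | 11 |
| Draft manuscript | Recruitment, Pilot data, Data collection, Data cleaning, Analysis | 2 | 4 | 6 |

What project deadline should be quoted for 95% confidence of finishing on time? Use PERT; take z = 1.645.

te_IRB approval = (6 + 4·11 + 28)/6 = 78/6 = 13; σ²_IRB approval = ((28−6)/6)² = 13.444
te_Recruitment = (11 + 4·13 + 15)/6 = 78/6 = 13; σ²_Recruitment = ((15−11)/6)² = 0.444
te_Instrument calibration = (7 + 4·13 + 25)/6 = 84/6 = 14; σ²_Instrument calibration = ((25−7)/6)² = 9.000
te_Pilot data = (1 + 4·2 + 3)/6 = 12/6 = 2; σ²_Pilot data = ((3−1)/6)² = 0.111
te_Data collection = (7 + 4·11 + 15)/6 = 66/6 = 11; σ²_Data collection = ((15−7)/6)² = 1.778
te_Data cleaning = (8 + 4·13 + 18)/6 = 78/6 = 13; σ²_Data cleaning = ((18−8)/6)² = 2.778
te_Analysis = (1 + 4·3 + 11)/6 = 24/6 = 4; σ²_Analysis = ((11−1)/6)² = 2.778
te_Draft manuscript = (2 + 4·4 + 6)/6 = 24/6 = 4; σ²_Draft manuscript = ((6−2)/6)² = 0.444

Forward pass:
ES_IRB approval = 0; EF_IRB approval = 13
ES_Recruitment = 0; EF_Recruitment = 13
ES_Instrument calibration = 0; EF_Instrument calibration = 14
ES_Pilot data = 13; EF_Pilot data = 13+2 = 15
ES_Data collection = 13; EF_Data collection = 13+11 = 24
ES_Data cleaning = max(EF_IRB approval=13, EF_Instrument calibration=14) = 14; EF_Data cleaning = 14+13 = 27
ES_Analysis = max(EF_IRB approval=13, EF_Instrument calibration=14) = 14; EF_Analysis = 14+4 = 18
ES_Draft manuscript = max(EF_Recruitment=13, EF_Pilot data=15, EF_Data collection=24, EF_Data cleaning=27, EF_Analysis=18) = 27; EF_Draft manuscript = 27+4 = 31
Expected project duration μ = 31 days. Critical path: Instrument calibration → Data cleaning → Draft manuscript.

Variance along critical path = 9.000 + 2.778 + 0.444 = 12.222; σ = 3.496 days.
D = μ + z·σ = 31 + 1.645·3.496 = 36.8 days

36.8 days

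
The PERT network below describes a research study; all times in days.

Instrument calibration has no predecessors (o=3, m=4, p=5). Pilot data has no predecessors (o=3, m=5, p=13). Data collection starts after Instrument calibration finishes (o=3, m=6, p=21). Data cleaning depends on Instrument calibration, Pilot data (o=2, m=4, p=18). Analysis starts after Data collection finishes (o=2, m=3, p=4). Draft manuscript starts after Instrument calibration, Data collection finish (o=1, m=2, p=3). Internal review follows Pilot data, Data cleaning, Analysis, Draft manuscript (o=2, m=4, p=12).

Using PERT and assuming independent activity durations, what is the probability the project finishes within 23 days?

0.807

te_Instrument calibration = (3 + 4·4 + 5)/6 = 24/6 = 4; σ²_Instrument calibration = ((5−3)/6)² = 0.111
te_Pilot data = (3 + 4·5 + 13)/6 = 36/6 = 6; σ²_Pilot data = ((13−3)/6)² = 2.778
te_Data collection = (3 + 4·6 + 21)/6 = 48/6 = 8; σ²_Data collection = ((21−3)/6)² = 9.000
te_Data cleaning = (2 + 4·4 + 18)/6 = 36/6 = 6; σ²_Data cleaning = ((18−2)/6)² = 7.111
te_Analysis = (2 + 4·3 + 4)/6 = 18/6 = 3; σ²_Analysis = ((4−2)/6)² = 0.111
te_Draft manuscript = (1 + 4·2 + 3)/6 = 12/6 = 2; σ²_Draft manuscript = ((3−1)/6)² = 0.111
te_Internal review = (2 + 4·4 + 12)/6 = 30/6 = 5; σ²_Internal review = ((12−2)/6)² = 2.778

Forward pass:
ES_Instrument calibration = 0; EF_Instrument calibration = 4
ES_Pilot data = 0; EF_Pilot data = 6
ES_Data collection = 4; EF_Data collection = 4+8 = 12
ES_Data cleaning = max(EF_Instrument calibration=4, EF_Pilot data=6) = 6; EF_Data cleaning = 6+6 = 12
ES_Analysis = 12; EF_Analysis = 12+3 = 15
ES_Draft manuscript = max(EF_Instrument calibration=4, EF_Data collection=12) = 12; EF_Draft manuscript = 12+2 = 14
ES_Internal review = max(EF_Pilot data=6, EF_Data cleaning=12, EF_Analysis=15, EF_Draft manuscript=14) = 15; EF_Internal review = 15+5 = 20
Expected project duration μ = 20 days. Critical path: Instrument calibration → Data collection → Analysis → Internal review.

Variance along critical path = 0.111 + 9.000 + 0.111 + 2.778 = 12.000; σ = √12.000 = 3.464 days.
Z = (23 − 20) / 3.464 = 0.866
P(T ≤ 23) = Φ(0.866) ≈ 0.807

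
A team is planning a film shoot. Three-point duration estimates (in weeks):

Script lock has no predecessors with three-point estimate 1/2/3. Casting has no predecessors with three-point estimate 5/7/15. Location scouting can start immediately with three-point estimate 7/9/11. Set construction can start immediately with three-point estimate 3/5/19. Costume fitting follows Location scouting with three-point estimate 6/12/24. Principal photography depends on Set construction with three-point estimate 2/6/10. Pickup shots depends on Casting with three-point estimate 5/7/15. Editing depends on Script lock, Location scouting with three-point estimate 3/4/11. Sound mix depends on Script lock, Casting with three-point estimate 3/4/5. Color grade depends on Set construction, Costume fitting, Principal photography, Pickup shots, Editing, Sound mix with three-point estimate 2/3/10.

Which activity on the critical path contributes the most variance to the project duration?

Costume fitting

te_Script lock = (1 + 4·2 + 3)/6 = 12/6 = 2; σ²_Script lock = ((3−1)/6)² = 0.111
te_Casting = (5 + 4·7 + 15)/6 = 48/6 = 8; σ²_Casting = ((15−5)/6)² = 2.778
te_Location scouting = (7 + 4·9 + 11)/6 = 54/6 = 9; σ²_Location scouting = ((11−7)/6)² = 0.444
te_Set construction = (3 + 4·5 + 19)/6 = 42/6 = 7; σ²_Set construction = ((19−3)/6)² = 7.111
te_Costume fitting = (6 + 4·12 + 24)/6 = 78/6 = 13; σ²_Costume fitting = ((24−6)/6)² = 9.000
te_Principal photography = (2 + 4·6 + 10)/6 = 36/6 = 6; σ²_Principal photography = ((10−2)/6)² = 1.778
te_Pickup shots = (5 + 4·7 + 15)/6 = 48/6 = 8; σ²_Pickup shots = ((15−5)/6)² = 2.778
te_Editing = (3 + 4·4 + 11)/6 = 30/6 = 5; σ²_Editing = ((11−3)/6)² = 1.778
te_Sound mix = (3 + 4·4 + 5)/6 = 24/6 = 4; σ²_Sound mix = ((5−3)/6)² = 0.111
te_Color grade = (2 + 4·3 + 10)/6 = 24/6 = 4; σ²_Color grade = ((10−2)/6)² = 1.778

Forward pass:
ES_Script lock = 0; EF_Script lock = 2
ES_Casting = 0; EF_Casting = 8
ES_Location scouting = 0; EF_Location scouting = 9
ES_Set construction = 0; EF_Set construction = 7
ES_Costume fitting = 9; EF_Costume fitting = 9+13 = 22
ES_Principal photography = 7; EF_Principal photography = 7+6 = 13
ES_Pickup shots = 8; EF_Pickup shots = 8+8 = 16
ES_Editing = max(EF_Script lock=2, EF_Location scouting=9) = 9; EF_Editing = 9+5 = 14
ES_Sound mix = max(EF_Script lock=2, EF_Casting=8) = 8; EF_Sound mix = 8+4 = 12
ES_Color grade = max(EF_Set construction=7, EF_Costume fitting=22, EF_Principal photography=13, EF_Pickup shots=16, EF_Editing=14, EF_Sound mix=12) = 22; EF_Color grade = 22+4 = 26
Expected project duration μ = 26 weeks. Critical path: Location scouting → Costume fitting → Color grade.

Variances on critical path: σ²_Location scouting=0.444, σ²_Costume fitting=9.000, σ²_Color grade=1.778.
Largest is σ²_Costume fitting = 9.000.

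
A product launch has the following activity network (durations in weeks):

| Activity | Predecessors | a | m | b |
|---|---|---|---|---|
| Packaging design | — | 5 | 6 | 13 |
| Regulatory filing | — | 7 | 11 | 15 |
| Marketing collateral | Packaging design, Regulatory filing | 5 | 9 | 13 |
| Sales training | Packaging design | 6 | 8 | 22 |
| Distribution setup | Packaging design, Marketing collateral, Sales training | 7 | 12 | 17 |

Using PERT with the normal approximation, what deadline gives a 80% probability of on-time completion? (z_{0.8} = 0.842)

te_Packaging design = (5 + 4·6 + 13)/6 = 42/6 = 7; σ²_Packaging design = ((13−5)/6)² = 1.778
te_Regulatory filing = (7 + 4·11 + 15)/6 = 66/6 = 11; σ²_Regulatory filing = ((15−7)/6)² = 1.778
te_Marketing collateral = (5 + 4·9 + 13)/6 = 54/6 = 9; σ²_Marketing collateral = ((13−5)/6)² = 1.778
te_Sales training = (6 + 4·8 + 22)/6 = 60/6 = 10; σ²_Sales training = ((22−6)/6)² = 7.111
te_Distribution setup = (7 + 4·12 + 17)/6 = 72/6 = 12; σ²_Distribution setup = ((17−7)/6)² = 2.778

Forward pass:
ES_Packaging design = 0; EF_Packaging design = 7
ES_Regulatory filing = 0; EF_Regulatory filing = 11
ES_Marketing collateral = max(EF_Packaging design=7, EF_Regulatory filing=11) = 11; EF_Marketing collateral = 11+9 = 20
ES_Sales training = 7; EF_Sales training = 7+10 = 17
ES_Distribution setup = max(EF_Packaging design=7, EF_Marketing collateral=20, EF_Sales training=17) = 20; EF_Distribution setup = 20+12 = 32
Expected project duration μ = 32 weeks. Critical path: Regulatory filing → Marketing collateral → Distribution setup.

Variance along critical path = 1.778 + 1.778 + 2.778 = 6.333; σ = 2.517 weeks.
D = μ + z·σ = 32 + 0.842·2.517 = 34.1 weeks

34.1 weeks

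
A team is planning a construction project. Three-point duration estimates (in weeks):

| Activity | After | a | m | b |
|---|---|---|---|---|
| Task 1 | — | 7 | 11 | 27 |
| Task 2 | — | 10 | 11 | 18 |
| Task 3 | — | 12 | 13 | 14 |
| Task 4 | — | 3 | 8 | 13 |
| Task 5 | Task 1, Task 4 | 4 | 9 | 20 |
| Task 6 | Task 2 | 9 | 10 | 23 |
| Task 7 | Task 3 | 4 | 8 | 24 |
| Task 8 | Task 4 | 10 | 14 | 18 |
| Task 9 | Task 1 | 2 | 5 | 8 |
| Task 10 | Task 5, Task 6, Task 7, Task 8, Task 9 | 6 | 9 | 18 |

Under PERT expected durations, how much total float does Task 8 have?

te_Task 1 = (7 + 4·11 + 27)/6 = 78/6 = 13
te_Task 2 = (10 + 4·11 + 18)/6 = 72/6 = 12
te_Task 3 = (12 + 4·13 + 14)/6 = 78/6 = 13
te_Task 4 = (3 + 4·8 + 13)/6 = 48/6 = 8
te_Task 5 = (4 + 4·9 + 20)/6 = 60/6 = 10
te_Task 6 = (9 + 4·10 + 23)/6 = 72/6 = 12
te_Task 7 = (4 + 4·8 + 24)/6 = 60/6 = 10
te_Task 8 = (10 + 4·14 + 18)/6 = 84/6 = 14
te_Task 9 = (2 + 4·5 + 8)/6 = 30/6 = 5
te_Task 10 = (6 + 4·9 + 18)/6 = 60/6 = 10

Forward pass:
ES_Task 1 = 0; EF_Task 1 = 13
ES_Task 2 = 0; EF_Task 2 = 12
ES_Task 3 = 0; EF_Task 3 = 13
ES_Task 4 = 0; EF_Task 4 = 8
ES_Task 5 = max(EF_Task 1=13, EF_Task 4=8) = 13; EF_Task 5 = 13+10 = 23
ES_Task 6 = 12; EF_Task 6 = 12+12 = 24
ES_Task 7 = 13; EF_Task 7 = 13+10 = 23
ES_Task 8 = 8; EF_Task 8 = 8+14 = 22
ES_Task 9 = 13; EF_Task 9 = 13+5 = 18
ES_Task 10 = max(EF_Task 5=23, EF_Task 6=24, EF_Task 7=23, EF_Task 8=22, EF_Task 9=18) = 24; EF_Task 10 = 24+10 = 34
Expected project duration μ = 34 weeks. Critical path: Task 2 → Task 6 → Task 10.

Backward pass:
LF_Task 10 = 34; LS_Task 10 = 34−10 = 24
LF_Task 9 = LS_Task 10 = 24; LS_Task 9 = 24−5 = 19
LF_Task 8 = LS_Task 10 = 24; LS_Task 8 = 24−14 = 10
LF_Task 7 = LS_Task 10 = 24; LS_Task 7 = 24−10 = 14
LF_Task 6 = LS_Task 10 = 24; LS_Task 6 = 24−12 = 12
LF_Task 5 = LS_Task 10 = 24; LS_Task 5 = 24−10 = 14
LF_Task 4 = min(LS_Task 5=14, LS_Task 8=10) = 10; LS_Task 4 = 10−8 = 2
LF_Task 3 = LS_Task 7 = 14; LS_Task 3 = 14−13 = 1
LF_Task 2 = LS_Task 6 = 12; LS_Task 2 = 12−12 = 0
LF_Task 1 = min(LS_Task 5=14, LS_Task 9=19) = 14; LS_Task 1 = 14−13 = 1
Slack_Task 8 = LS_Task 8 − ES_Task 8 = 10 − 8 = 2

2 weeks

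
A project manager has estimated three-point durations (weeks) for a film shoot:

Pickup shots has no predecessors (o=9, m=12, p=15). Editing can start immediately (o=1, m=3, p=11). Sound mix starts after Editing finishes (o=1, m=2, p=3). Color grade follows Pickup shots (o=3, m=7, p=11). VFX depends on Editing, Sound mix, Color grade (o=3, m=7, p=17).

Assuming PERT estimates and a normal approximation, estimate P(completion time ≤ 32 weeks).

te_Pickup shots = (9 + 4·12 + 15)/6 = 72/6 = 12; σ²_Pickup shots = ((15−9)/6)² = 1.000
te_Editing = (1 + 4·3 + 11)/6 = 24/6 = 4; σ²_Editing = ((11−1)/6)² = 2.778
te_Sound mix = (1 + 4·2 + 3)/6 = 12/6 = 2; σ²_Sound mix = ((3−1)/6)² = 0.111
te_Color grade = (3 + 4·7 + 11)/6 = 42/6 = 7; σ²_Color grade = ((11−3)/6)² = 1.778
te_VFX = (3 + 4·7 + 17)/6 = 48/6 = 8; σ²_VFX = ((17−3)/6)² = 5.444

Forward pass:
ES_Pickup shots = 0; EF_Pickup shots = 12
ES_Editing = 0; EF_Editing = 4
ES_Sound mix = 4; EF_Sound mix = 4+2 = 6
ES_Color grade = 12; EF_Color grade = 12+7 = 19
ES_VFX = max(EF_Editing=4, EF_Sound mix=6, EF_Color grade=19) = 19; EF_VFX = 19+8 = 27
Expected project duration μ = 27 weeks. Critical path: Pickup shots → Color grade → VFX.

Variance along critical path = 1.000 + 1.778 + 5.444 = 8.222; σ = √8.222 = 2.867 weeks.
Z = (32 − 27) / 2.867 = 1.744
P(T ≤ 32) = Φ(1.744) ≈ 0.959

0.959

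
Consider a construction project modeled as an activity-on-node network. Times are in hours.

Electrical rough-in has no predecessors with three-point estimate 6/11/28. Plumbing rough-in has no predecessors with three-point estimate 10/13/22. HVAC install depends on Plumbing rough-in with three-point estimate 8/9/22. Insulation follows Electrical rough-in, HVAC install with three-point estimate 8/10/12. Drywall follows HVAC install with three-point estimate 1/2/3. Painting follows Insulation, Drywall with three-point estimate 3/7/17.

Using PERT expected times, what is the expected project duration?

te_Electrical rough-in = (6 + 4·11 + 28)/6 = 78/6 = 13
te_Plumbing rough-in = (10 + 4·13 + 22)/6 = 84/6 = 14
te_HVAC install = (8 + 4·9 + 22)/6 = 66/6 = 11
te_Insulation = (8 + 4·10 + 12)/6 = 60/6 = 10
te_Drywall = (1 + 4·2 + 3)/6 = 12/6 = 2
te_Painting = (3 + 4·7 + 17)/6 = 48/6 = 8

Forward pass:
ES_Electrical rough-in = 0; EF_Electrical rough-in = 13
ES_Plumbing rough-in = 0; EF_Plumbing rough-in = 14
ES_HVAC install = 14; EF_HVAC install = 14+11 = 25
ES_Insulation = max(EF_Electrical rough-in=13, EF_HVAC install=25) = 25; EF_Insulation = 25+10 = 35
ES_Drywall = 25; EF_Drywall = 25+2 = 27
ES_Painting = max(EF_Insulation=35, EF_Drywall=27) = 35; EF_Painting = 35+8 = 43
Expected project duration μ = 43 hours. Critical path: Plumbing rough-in → HVAC install → Insulation → Painting.

43 hours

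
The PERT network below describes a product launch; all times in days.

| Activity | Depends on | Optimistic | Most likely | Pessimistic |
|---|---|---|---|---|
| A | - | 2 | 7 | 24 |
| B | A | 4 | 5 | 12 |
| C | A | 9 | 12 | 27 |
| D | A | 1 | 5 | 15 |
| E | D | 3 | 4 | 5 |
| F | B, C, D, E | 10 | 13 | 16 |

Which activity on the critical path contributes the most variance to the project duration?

A

te_A = (2 + 4·7 + 24)/6 = 54/6 = 9; σ²_A = ((24−2)/6)² = 13.444
te_B = (4 + 4·5 + 12)/6 = 36/6 = 6; σ²_B = ((12−4)/6)² = 1.778
te_C = (9 + 4·12 + 27)/6 = 84/6 = 14; σ²_C = ((27−9)/6)² = 9.000
te_D = (1 + 4·5 + 15)/6 = 36/6 = 6; σ²_D = ((15−1)/6)² = 5.444
te_E = (3 + 4·4 + 5)/6 = 24/6 = 4; σ²_E = ((5−3)/6)² = 0.111
te_F = (10 + 4·13 + 16)/6 = 78/6 = 13; σ²_F = ((16−10)/6)² = 1.000

Forward pass:
ES_A = 0; EF_A = 9
ES_B = 9; EF_B = 9+6 = 15
ES_C = 9; EF_C = 9+14 = 23
ES_D = 9; EF_D = 9+6 = 15
ES_E = 15; EF_E = 15+4 = 19
ES_F = max(EF_B=15, EF_C=23, EF_D=15, EF_E=19) = 23; EF_F = 23+13 = 36
Expected project duration μ = 36 days. Critical path: A → C → F.

Variances on critical path: σ²_A=13.444, σ²_C=9.000, σ²_F=1.000.
Largest is σ²_A = 13.444.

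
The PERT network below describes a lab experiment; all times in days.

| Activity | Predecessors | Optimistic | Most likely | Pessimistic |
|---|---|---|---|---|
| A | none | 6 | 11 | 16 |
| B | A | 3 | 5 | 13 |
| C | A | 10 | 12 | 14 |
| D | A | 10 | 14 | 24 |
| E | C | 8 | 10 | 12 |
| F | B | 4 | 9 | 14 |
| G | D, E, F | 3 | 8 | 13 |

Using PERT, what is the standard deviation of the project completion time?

2.54 days

te_A = (6 + 4·11 + 16)/6 = 66/6 = 11; σ²_A = ((16−6)/6)² = 2.778
te_B = (3 + 4·5 + 13)/6 = 36/6 = 6; σ²_B = ((13−3)/6)² = 2.778
te_C = (10 + 4·12 + 14)/6 = 72/6 = 12; σ²_C = ((14−10)/6)² = 0.444
te_D = (10 + 4·14 + 24)/6 = 90/6 = 15; σ²_D = ((24−10)/6)² = 5.444
te_E = (8 + 4·10 + 12)/6 = 60/6 = 10; σ²_E = ((12−8)/6)² = 0.444
te_F = (4 + 4·9 + 14)/6 = 54/6 = 9; σ²_F = ((14−4)/6)² = 2.778
te_G = (3 + 4·8 + 13)/6 = 48/6 = 8; σ²_G = ((13−3)/6)² = 2.778

Forward pass:
ES_A = 0; EF_A = 11
ES_B = 11; EF_B = 11+6 = 17
ES_C = 11; EF_C = 11+12 = 23
ES_D = 11; EF_D = 11+15 = 26
ES_E = 23; EF_E = 23+10 = 33
ES_F = 17; EF_F = 17+9 = 26
ES_G = max(EF_D=26, EF_E=33, EF_F=26) = 33; EF_G = 33+8 = 41
Expected project duration μ = 41 days. Critical path: A → C → E → G.

Variance along critical path = 2.778 + 0.444 + 0.444 + 2.778 = 6.444
σ = √6.444 = 2.539 days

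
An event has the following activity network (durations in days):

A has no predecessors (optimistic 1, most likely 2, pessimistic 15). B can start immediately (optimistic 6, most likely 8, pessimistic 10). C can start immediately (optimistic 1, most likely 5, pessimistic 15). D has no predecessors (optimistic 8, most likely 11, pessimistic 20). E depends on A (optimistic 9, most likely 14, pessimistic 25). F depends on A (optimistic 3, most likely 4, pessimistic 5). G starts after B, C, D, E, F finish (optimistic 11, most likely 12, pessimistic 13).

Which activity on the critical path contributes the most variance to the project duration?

te_A = (1 + 4·2 + 15)/6 = 24/6 = 4; σ²_A = ((15−1)/6)² = 5.444
te_B = (6 + 4·8 + 10)/6 = 48/6 = 8; σ²_B = ((10−6)/6)² = 0.444
te_C = (1 + 4·5 + 15)/6 = 36/6 = 6; σ²_C = ((15−1)/6)² = 5.444
te_D = (8 + 4·11 + 20)/6 = 72/6 = 12; σ²_D = ((20−8)/6)² = 4.000
te_E = (9 + 4·14 + 25)/6 = 90/6 = 15; σ²_E = ((25−9)/6)² = 7.111
te_F = (3 + 4·4 + 5)/6 = 24/6 = 4; σ²_F = ((5−3)/6)² = 0.111
te_G = (11 + 4·12 + 13)/6 = 72/6 = 12; σ²_G = ((13−11)/6)² = 0.111

Forward pass:
ES_A = 0; EF_A = 4
ES_B = 0; EF_B = 8
ES_C = 0; EF_C = 6
ES_D = 0; EF_D = 12
ES_E = 4; EF_E = 4+15 = 19
ES_F = 4; EF_F = 4+4 = 8
ES_G = max(EF_B=8, EF_C=6, EF_D=12, EF_E=19, EF_F=8) = 19; EF_G = 19+12 = 31
Expected project duration μ = 31 days. Critical path: A → E → G.

Variances on critical path: σ²_A=5.444, σ²_E=7.111, σ²_G=0.111.
Largest is σ²_E = 7.111.

E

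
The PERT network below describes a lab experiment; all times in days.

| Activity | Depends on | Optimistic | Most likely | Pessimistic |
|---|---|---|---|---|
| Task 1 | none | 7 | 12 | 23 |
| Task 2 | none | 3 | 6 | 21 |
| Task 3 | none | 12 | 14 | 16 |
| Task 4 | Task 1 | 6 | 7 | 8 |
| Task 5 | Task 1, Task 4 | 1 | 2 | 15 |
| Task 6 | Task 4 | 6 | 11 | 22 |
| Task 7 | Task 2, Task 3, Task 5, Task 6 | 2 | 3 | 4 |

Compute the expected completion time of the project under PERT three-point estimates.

35 days

te_Task 1 = (7 + 4·12 + 23)/6 = 78/6 = 13
te_Task 2 = (3 + 4·6 + 21)/6 = 48/6 = 8
te_Task 3 = (12 + 4·14 + 16)/6 = 84/6 = 14
te_Task 4 = (6 + 4·7 + 8)/6 = 42/6 = 7
te_Task 5 = (1 + 4·2 + 15)/6 = 24/6 = 4
te_Task 6 = (6 + 4·11 + 22)/6 = 72/6 = 12
te_Task 7 = (2 + 4·3 + 4)/6 = 18/6 = 3

Forward pass:
ES_Task 1 = 0; EF_Task 1 = 13
ES_Task 2 = 0; EF_Task 2 = 8
ES_Task 3 = 0; EF_Task 3 = 14
ES_Task 4 = 13; EF_Task 4 = 13+7 = 20
ES_Task 5 = max(EF_Task 1=13, EF_Task 4=20) = 20; EF_Task 5 = 20+4 = 24
ES_Task 6 = 20; EF_Task 6 = 20+12 = 32
ES_Task 7 = max(EF_Task 2=8, EF_Task 3=14, EF_Task 5=24, EF_Task 6=32) = 32; EF_Task 7 = 32+3 = 35
Expected project duration μ = 35 days. Critical path: Task 1 → Task 4 → Task 6 → Task 7.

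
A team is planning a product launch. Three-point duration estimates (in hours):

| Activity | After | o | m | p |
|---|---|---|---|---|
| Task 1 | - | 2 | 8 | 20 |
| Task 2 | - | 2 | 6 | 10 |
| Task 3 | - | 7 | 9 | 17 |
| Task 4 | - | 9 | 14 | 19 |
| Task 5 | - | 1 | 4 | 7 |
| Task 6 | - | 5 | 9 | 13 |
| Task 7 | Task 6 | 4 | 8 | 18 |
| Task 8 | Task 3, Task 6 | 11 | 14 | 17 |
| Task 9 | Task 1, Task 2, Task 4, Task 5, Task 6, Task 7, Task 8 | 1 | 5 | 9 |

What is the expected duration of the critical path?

29 hours

te_Task 1 = (2 + 4·8 + 20)/6 = 54/6 = 9
te_Task 2 = (2 + 4·6 + 10)/6 = 36/6 = 6
te_Task 3 = (7 + 4·9 + 17)/6 = 60/6 = 10
te_Task 4 = (9 + 4·14 + 19)/6 = 84/6 = 14
te_Task 5 = (1 + 4·4 + 7)/6 = 24/6 = 4
te_Task 6 = (5 + 4·9 + 13)/6 = 54/6 = 9
te_Task 7 = (4 + 4·8 + 18)/6 = 54/6 = 9
te_Task 8 = (11 + 4·14 + 17)/6 = 84/6 = 14
te_Task 9 = (1 + 4·5 + 9)/6 = 30/6 = 5

Forward pass:
ES_Task 1 = 0; EF_Task 1 = 9
ES_Task 2 = 0; EF_Task 2 = 6
ES_Task 3 = 0; EF_Task 3 = 10
ES_Task 4 = 0; EF_Task 4 = 14
ES_Task 5 = 0; EF_Task 5 = 4
ES_Task 6 = 0; EF_Task 6 = 9
ES_Task 7 = 9; EF_Task 7 = 9+9 = 18
ES_Task 8 = max(EF_Task 3=10, EF_Task 6=9) = 10; EF_Task 8 = 10+14 = 24
ES_Task 9 = max(EF_Task 1=9, EF_Task 2=6, EF_Task 4=14, EF_Task 5=4, EF_Task 6=9, EF_Task 7=18, EF_Task 8=24) = 24; EF_Task 9 = 24+5 = 29
Expected project duration μ = 29 hours. Critical path: Task 3 → Task 8 → Task 9.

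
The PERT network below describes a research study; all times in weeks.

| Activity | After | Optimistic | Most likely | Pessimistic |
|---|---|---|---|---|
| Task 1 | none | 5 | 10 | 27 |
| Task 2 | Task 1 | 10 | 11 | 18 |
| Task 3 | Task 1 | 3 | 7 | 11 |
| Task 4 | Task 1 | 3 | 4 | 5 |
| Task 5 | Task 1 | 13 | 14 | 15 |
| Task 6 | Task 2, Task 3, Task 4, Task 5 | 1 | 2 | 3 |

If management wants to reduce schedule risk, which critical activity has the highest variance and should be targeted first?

Task 1

te_Task 1 = (5 + 4·10 + 27)/6 = 72/6 = 12; σ²_Task 1 = ((27−5)/6)² = 13.444
te_Task 2 = (10 + 4·11 + 18)/6 = 72/6 = 12; σ²_Task 2 = ((18−10)/6)² = 1.778
te_Task 3 = (3 + 4·7 + 11)/6 = 42/6 = 7; σ²_Task 3 = ((11−3)/6)² = 1.778
te_Task 4 = (3 + 4·4 + 5)/6 = 24/6 = 4; σ²_Task 4 = ((5−3)/6)² = 0.111
te_Task 5 = (13 + 4·14 + 15)/6 = 84/6 = 14; σ²_Task 5 = ((15−13)/6)² = 0.111
te_Task 6 = (1 + 4·2 + 3)/6 = 12/6 = 2; σ²_Task 6 = ((3−1)/6)² = 0.111

Forward pass:
ES_Task 1 = 0; EF_Task 1 = 12
ES_Task 2 = 12; EF_Task 2 = 12+12 = 24
ES_Task 3 = 12; EF_Task 3 = 12+7 = 19
ES_Task 4 = 12; EF_Task 4 = 12+4 = 16
ES_Task 5 = 12; EF_Task 5 = 12+14 = 26
ES_Task 6 = max(EF_Task 2=24, EF_Task 3=19, EF_Task 4=16, EF_Task 5=26) = 26; EF_Task 6 = 26+2 = 28
Expected project duration μ = 28 weeks. Critical path: Task 1 → Task 5 → Task 6.

Variances on critical path: σ²_Task 1=13.444, σ²_Task 5=0.111, σ²_Task 6=0.111.
Largest is σ²_Task 1 = 13.444.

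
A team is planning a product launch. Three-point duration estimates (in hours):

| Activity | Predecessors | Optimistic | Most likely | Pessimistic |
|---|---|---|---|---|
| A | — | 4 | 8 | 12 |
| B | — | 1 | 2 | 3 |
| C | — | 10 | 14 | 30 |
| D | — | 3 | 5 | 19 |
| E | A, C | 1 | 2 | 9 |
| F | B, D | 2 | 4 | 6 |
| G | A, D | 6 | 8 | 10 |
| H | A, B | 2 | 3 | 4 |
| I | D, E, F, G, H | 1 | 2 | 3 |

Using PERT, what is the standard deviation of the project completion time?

te_A = (4 + 4·8 + 12)/6 = 48/6 = 8; σ²_A = ((12−4)/6)² = 1.778
te_B = (1 + 4·2 + 3)/6 = 12/6 = 2; σ²_B = ((3−1)/6)² = 0.111
te_C = (10 + 4·14 + 30)/6 = 96/6 = 16; σ²_C = ((30−10)/6)² = 11.111
te_D = (3 + 4·5 + 19)/6 = 42/6 = 7; σ²_D = ((19−3)/6)² = 7.111
te_E = (1 + 4·2 + 9)/6 = 18/6 = 3; σ²_E = ((9−1)/6)² = 1.778
te_F = (2 + 4·4 + 6)/6 = 24/6 = 4; σ²_F = ((6−2)/6)² = 0.444
te_G = (6 + 4·8 + 10)/6 = 48/6 = 8; σ²_G = ((10−6)/6)² = 0.444
te_H = (2 + 4·3 + 4)/6 = 18/6 = 3; σ²_H = ((4−2)/6)² = 0.111
te_I = (1 + 4·2 + 3)/6 = 12/6 = 2; σ²_I = ((3−1)/6)² = 0.111

Forward pass:
ES_A = 0; EF_A = 8
ES_B = 0; EF_B = 2
ES_C = 0; EF_C = 16
ES_D = 0; EF_D = 7
ES_E = max(EF_A=8, EF_C=16) = 16; EF_E = 16+3 = 19
ES_F = max(EF_B=2, EF_D=7) = 7; EF_F = 7+4 = 11
ES_G = max(EF_A=8, EF_D=7) = 8; EF_G = 8+8 = 16
ES_H = max(EF_A=8, EF_B=2) = 8; EF_H = 8+3 = 11
ES_I = max(EF_D=7, EF_E=19, EF_F=11, EF_G=16, EF_H=11) = 19; EF_I = 19+2 = 21
Expected project duration μ = 21 hours. Critical path: C → E → I.

Variance along critical path = 11.111 + 1.778 + 0.111 = 13.000
σ = √13.000 = 3.606 hours

3.61 hours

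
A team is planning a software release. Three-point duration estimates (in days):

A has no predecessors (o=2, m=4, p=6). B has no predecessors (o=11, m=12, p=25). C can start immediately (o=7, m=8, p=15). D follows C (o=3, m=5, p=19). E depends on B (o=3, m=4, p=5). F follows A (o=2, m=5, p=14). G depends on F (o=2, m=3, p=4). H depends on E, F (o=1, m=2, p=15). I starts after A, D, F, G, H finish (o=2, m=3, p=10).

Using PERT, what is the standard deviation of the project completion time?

3.57 days

te_A = (2 + 4·4 + 6)/6 = 24/6 = 4; σ²_A = ((6−2)/6)² = 0.444
te_B = (11 + 4·12 + 25)/6 = 84/6 = 14; σ²_B = ((25−11)/6)² = 5.444
te_C = (7 + 4·8 + 15)/6 = 54/6 = 9; σ²_C = ((15−7)/6)² = 1.778
te_D = (3 + 4·5 + 19)/6 = 42/6 = 7; σ²_D = ((19−3)/6)² = 7.111
te_E = (3 + 4·4 + 5)/6 = 24/6 = 4; σ²_E = ((5−3)/6)² = 0.111
te_F = (2 + 4·5 + 14)/6 = 36/6 = 6; σ²_F = ((14−2)/6)² = 4.000
te_G = (2 + 4·3 + 4)/6 = 18/6 = 3; σ²_G = ((4−2)/6)² = 0.111
te_H = (1 + 4·2 + 15)/6 = 24/6 = 4; σ²_H = ((15−1)/6)² = 5.444
te_I = (2 + 4·3 + 10)/6 = 24/6 = 4; σ²_I = ((10−2)/6)² = 1.778

Forward pass:
ES_A = 0; EF_A = 4
ES_B = 0; EF_B = 14
ES_C = 0; EF_C = 9
ES_D = 9; EF_D = 9+7 = 16
ES_E = 14; EF_E = 14+4 = 18
ES_F = 4; EF_F = 4+6 = 10
ES_G = 10; EF_G = 10+3 = 13
ES_H = max(EF_E=18, EF_F=10) = 18; EF_H = 18+4 = 22
ES_I = max(EF_A=4, EF_D=16, EF_F=10, EF_G=13, EF_H=22) = 22; EF_I = 22+4 = 26
Expected project duration μ = 26 days. Critical path: B → E → H → I.

Variance along critical path = 5.444 + 0.111 + 5.444 + 1.778 = 12.778
σ = √12.778 = 3.575 days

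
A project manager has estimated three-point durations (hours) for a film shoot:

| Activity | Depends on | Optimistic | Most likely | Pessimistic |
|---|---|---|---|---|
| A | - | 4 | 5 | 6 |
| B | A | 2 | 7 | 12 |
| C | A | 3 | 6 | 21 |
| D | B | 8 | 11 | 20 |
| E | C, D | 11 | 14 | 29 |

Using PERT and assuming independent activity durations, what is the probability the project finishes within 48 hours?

te_A = (4 + 4·5 + 6)/6 = 30/6 = 5; σ²_A = ((6−4)/6)² = 0.111
te_B = (2 + 4·7 + 12)/6 = 42/6 = 7; σ²_B = ((12−2)/6)² = 2.778
te_C = (3 + 4·6 + 21)/6 = 48/6 = 8; σ²_C = ((21−3)/6)² = 9.000
te_D = (8 + 4·11 + 20)/6 = 72/6 = 12; σ²_D = ((20−8)/6)² = 4.000
te_E = (11 + 4·14 + 29)/6 = 96/6 = 16; σ²_E = ((29−11)/6)² = 9.000

Forward pass:
ES_A = 0; EF_A = 5
ES_B = 5; EF_B = 5+7 = 12
ES_C = 5; EF_C = 5+8 = 13
ES_D = 12; EF_D = 12+12 = 24
ES_E = max(EF_C=13, EF_D=24) = 24; EF_E = 24+16 = 40
Expected project duration μ = 40 hours. Critical path: A → B → D → E.

Variance along critical path = 0.111 + 2.778 + 4.000 + 9.000 = 15.889; σ = √15.889 = 3.986 hours.
Z = (48 − 40) / 3.986 = 2.007
P(T ≤ 48) = Φ(2.007) ≈ 0.978

0.978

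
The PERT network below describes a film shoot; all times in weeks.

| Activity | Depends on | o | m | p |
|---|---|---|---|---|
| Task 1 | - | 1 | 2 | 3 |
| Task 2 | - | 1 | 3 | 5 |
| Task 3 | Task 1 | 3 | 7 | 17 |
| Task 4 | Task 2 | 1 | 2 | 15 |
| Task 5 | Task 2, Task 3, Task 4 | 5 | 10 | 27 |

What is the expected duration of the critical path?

22 weeks

te_Task 1 = (1 + 4·2 + 3)/6 = 12/6 = 2
te_Task 2 = (1 + 4·3 + 5)/6 = 18/6 = 3
te_Task 3 = (3 + 4·7 + 17)/6 = 48/6 = 8
te_Task 4 = (1 + 4·2 + 15)/6 = 24/6 = 4
te_Task 5 = (5 + 4·10 + 27)/6 = 72/6 = 12

Forward pass:
ES_Task 1 = 0; EF_Task 1 = 2
ES_Task 2 = 0; EF_Task 2 = 3
ES_Task 3 = 2; EF_Task 3 = 2+8 = 10
ES_Task 4 = 3; EF_Task 4 = 3+4 = 7
ES_Task 5 = max(EF_Task 2=3, EF_Task 3=10, EF_Task 4=7) = 10; EF_Task 5 = 10+12 = 22
Expected project duration μ = 22 weeks. Critical path: Task 1 → Task 3 → Task 5.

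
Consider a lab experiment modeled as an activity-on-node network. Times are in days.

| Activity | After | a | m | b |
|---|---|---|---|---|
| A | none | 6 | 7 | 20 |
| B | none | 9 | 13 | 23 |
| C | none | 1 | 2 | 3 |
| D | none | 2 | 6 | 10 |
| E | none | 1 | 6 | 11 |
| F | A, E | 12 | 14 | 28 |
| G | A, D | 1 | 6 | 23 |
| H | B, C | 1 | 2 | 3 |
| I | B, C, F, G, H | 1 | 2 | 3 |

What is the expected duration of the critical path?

te_A = (6 + 4·7 + 20)/6 = 54/6 = 9
te_B = (9 + 4·13 + 23)/6 = 84/6 = 14
te_C = (1 + 4·2 + 3)/6 = 12/6 = 2
te_D = (2 + 4·6 + 10)/6 = 36/6 = 6
te_E = (1 + 4·6 + 11)/6 = 36/6 = 6
te_F = (12 + 4·14 + 28)/6 = 96/6 = 16
te_G = (1 + 4·6 + 23)/6 = 48/6 = 8
te_H = (1 + 4·2 + 3)/6 = 12/6 = 2
te_I = (1 + 4·2 + 3)/6 = 12/6 = 2

Forward pass:
ES_A = 0; EF_A = 9
ES_B = 0; EF_B = 14
ES_C = 0; EF_C = 2
ES_D = 0; EF_D = 6
ES_E = 0; EF_E = 6
ES_F = max(EF_A=9, EF_E=6) = 9; EF_F = 9+16 = 25
ES_G = max(EF_A=9, EF_D=6) = 9; EF_G = 9+8 = 17
ES_H = max(EF_B=14, EF_C=2) = 14; EF_H = 14+2 = 16
ES_I = max(EF_B=14, EF_C=2, EF_F=25, EF_G=17, EF_H=16) = 25; EF_I = 25+2 = 27
Expected project duration μ = 27 days. Critical path: A → F → I.

27 days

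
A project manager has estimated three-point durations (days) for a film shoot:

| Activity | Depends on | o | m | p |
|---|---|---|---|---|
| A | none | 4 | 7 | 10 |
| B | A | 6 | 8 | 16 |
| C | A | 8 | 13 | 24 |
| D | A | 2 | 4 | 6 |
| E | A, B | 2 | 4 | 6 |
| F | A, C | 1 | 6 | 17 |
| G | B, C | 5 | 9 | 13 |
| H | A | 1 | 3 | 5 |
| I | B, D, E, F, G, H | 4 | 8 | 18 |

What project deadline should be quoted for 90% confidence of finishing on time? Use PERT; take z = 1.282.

44.0 days

te_A = (4 + 4·7 + 10)/6 = 42/6 = 7; σ²_A = ((10−4)/6)² = 1.000
te_B = (6 + 4·8 + 16)/6 = 54/6 = 9; σ²_B = ((16−6)/6)² = 2.778
te_C = (8 + 4·13 + 24)/6 = 84/6 = 14; σ²_C = ((24−8)/6)² = 7.111
te_D = (2 + 4·4 + 6)/6 = 24/6 = 4; σ²_D = ((6−2)/6)² = 0.444
te_E = (2 + 4·4 + 6)/6 = 24/6 = 4; σ²_E = ((6−2)/6)² = 0.444
te_F = (1 + 4·6 + 17)/6 = 42/6 = 7; σ²_F = ((17−1)/6)² = 7.111
te_G = (5 + 4·9 + 13)/6 = 54/6 = 9; σ²_G = ((13−5)/6)² = 1.778
te_H = (1 + 4·3 + 5)/6 = 18/6 = 3; σ²_H = ((5−1)/6)² = 0.444
te_I = (4 + 4·8 + 18)/6 = 54/6 = 9; σ²_I = ((18−4)/6)² = 5.444

Forward pass:
ES_A = 0; EF_A = 7
ES_B = 7; EF_B = 7+9 = 16
ES_C = 7; EF_C = 7+14 = 21
ES_D = 7; EF_D = 7+4 = 11
ES_E = max(EF_A=7, EF_B=16) = 16; EF_E = 16+4 = 20
ES_F = max(EF_A=7, EF_C=21) = 21; EF_F = 21+7 = 28
ES_G = max(EF_B=16, EF_C=21) = 21; EF_G = 21+9 = 30
ES_H = 7; EF_H = 7+3 = 10
ES_I = max(EF_B=16, EF_D=11, EF_E=20, EF_F=28, EF_G=30, EF_H=10) = 30; EF_I = 30+9 = 39
Expected project duration μ = 39 days. Critical path: A → C → G → I.

Variance along critical path = 1.000 + 7.111 + 1.778 + 5.444 = 15.333; σ = 3.916 days.
D = μ + z·σ = 39 + 1.282·3.916 = 44.0 days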